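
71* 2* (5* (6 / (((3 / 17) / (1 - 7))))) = -144840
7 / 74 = 0.09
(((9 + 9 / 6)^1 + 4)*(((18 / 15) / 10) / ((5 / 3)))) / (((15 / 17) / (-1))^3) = -142477 / 93750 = -1.52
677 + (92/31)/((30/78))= 106131/155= 684.72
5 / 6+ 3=23 / 6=3.83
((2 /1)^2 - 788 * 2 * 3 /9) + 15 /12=-520.08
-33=-33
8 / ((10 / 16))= 64 / 5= 12.80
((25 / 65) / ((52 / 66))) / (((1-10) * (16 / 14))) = -385 / 8112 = -0.05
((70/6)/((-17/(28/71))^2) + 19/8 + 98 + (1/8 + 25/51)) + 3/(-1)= 856596395/8741094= 98.00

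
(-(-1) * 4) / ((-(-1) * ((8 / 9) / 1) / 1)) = 9 / 2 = 4.50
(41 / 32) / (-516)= -0.00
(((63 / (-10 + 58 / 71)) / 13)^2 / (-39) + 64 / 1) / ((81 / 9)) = 59766353989 / 8405581392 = 7.11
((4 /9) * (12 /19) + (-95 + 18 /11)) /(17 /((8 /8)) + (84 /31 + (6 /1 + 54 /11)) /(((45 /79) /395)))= -1809253 /183890721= -0.01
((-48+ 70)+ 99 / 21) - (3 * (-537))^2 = -18167060 / 7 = -2595294.29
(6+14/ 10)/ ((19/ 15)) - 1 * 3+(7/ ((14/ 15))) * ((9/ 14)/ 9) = 1797/ 532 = 3.38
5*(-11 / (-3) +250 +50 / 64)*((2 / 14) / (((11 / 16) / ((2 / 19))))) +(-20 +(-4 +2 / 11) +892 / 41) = 4636465 / 179949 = 25.77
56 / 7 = 8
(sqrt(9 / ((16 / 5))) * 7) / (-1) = -21 * sqrt(5) / 4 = -11.74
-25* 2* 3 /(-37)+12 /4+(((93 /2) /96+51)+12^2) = 202.54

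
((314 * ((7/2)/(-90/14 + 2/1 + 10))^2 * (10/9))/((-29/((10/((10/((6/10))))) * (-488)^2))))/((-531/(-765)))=-7630454063680/7807293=-977349.52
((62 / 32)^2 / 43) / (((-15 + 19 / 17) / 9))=-147033 / 2597888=-0.06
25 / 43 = 0.58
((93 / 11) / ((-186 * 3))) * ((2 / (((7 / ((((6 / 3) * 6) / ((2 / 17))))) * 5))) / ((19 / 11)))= -0.05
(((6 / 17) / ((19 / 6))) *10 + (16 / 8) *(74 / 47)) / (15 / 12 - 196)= -0.02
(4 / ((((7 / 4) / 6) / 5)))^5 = 25480396800000 / 16807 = 1516058594.63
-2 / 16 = -1 / 8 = -0.12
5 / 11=0.45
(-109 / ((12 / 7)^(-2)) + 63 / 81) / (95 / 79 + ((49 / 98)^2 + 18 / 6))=-44531036 / 620487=-71.77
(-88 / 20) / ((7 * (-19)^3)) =22 / 240065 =0.00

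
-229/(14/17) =-3893/14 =-278.07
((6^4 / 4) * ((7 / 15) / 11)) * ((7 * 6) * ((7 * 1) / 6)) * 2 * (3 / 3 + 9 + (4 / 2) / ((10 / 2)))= 3852576 / 275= 14009.37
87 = 87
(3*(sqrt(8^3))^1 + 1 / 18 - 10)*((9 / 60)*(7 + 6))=-2327 / 120 + 468*sqrt(2) / 5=112.98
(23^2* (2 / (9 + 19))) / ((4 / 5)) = 2645 / 56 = 47.23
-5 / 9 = -0.56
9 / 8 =1.12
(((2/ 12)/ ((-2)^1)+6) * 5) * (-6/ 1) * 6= -1065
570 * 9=5130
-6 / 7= -0.86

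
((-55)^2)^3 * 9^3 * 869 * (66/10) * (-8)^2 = 7407085389402600000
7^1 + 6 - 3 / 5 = 62 / 5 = 12.40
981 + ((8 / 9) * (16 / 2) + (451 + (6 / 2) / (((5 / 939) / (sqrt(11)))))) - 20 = 12772 / 9 + 2817 * sqrt(11) / 5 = 3287.70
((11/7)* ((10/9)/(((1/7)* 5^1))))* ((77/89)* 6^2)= 76.13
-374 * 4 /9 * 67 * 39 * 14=-18242224 /3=-6080741.33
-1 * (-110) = 110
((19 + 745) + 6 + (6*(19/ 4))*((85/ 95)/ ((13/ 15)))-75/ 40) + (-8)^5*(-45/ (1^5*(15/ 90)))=920208385/ 104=8848157.55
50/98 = 25/49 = 0.51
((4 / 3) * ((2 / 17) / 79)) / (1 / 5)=40 / 4029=0.01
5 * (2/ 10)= 1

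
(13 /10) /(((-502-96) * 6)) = -1 /2760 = -0.00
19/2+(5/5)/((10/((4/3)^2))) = 871/90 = 9.68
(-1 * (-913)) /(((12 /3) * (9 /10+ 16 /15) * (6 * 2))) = 4565 /472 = 9.67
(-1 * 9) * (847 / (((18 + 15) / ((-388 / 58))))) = 44814 / 29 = 1545.31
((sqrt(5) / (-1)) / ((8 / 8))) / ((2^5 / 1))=-sqrt(5) / 32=-0.07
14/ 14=1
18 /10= 9 /5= 1.80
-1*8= -8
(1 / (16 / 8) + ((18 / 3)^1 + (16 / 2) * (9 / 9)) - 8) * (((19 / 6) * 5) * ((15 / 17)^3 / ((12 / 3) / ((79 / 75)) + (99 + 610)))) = 109760625 / 1106623772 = 0.10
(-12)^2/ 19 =144/ 19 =7.58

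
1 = 1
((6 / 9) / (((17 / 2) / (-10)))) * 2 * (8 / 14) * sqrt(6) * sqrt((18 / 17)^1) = -640 * sqrt(51) / 2023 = -2.26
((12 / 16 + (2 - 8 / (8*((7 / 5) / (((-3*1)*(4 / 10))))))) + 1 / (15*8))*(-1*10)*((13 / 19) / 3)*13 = -513253 / 4788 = -107.20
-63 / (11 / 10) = -630 / 11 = -57.27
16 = 16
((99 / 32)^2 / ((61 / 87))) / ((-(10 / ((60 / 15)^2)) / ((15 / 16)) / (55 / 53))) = -140693355 / 6621184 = -21.25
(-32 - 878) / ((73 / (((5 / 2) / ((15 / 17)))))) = -7735 / 219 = -35.32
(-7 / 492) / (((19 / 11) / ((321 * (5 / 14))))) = -5885 / 6232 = -0.94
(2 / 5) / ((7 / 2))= 4 / 35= 0.11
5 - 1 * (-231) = 236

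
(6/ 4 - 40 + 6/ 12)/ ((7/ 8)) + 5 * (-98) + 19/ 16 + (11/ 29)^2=-50119299/ 94192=-532.10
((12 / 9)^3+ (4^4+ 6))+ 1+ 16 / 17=122237 / 459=266.31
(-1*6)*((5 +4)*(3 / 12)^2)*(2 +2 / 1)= -27 / 2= -13.50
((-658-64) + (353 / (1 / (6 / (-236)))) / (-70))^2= 35553326200921 / 68227600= 521098.88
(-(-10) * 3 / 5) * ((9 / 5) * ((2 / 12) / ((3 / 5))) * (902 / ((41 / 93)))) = 6138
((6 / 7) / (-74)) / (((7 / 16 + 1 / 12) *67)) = -144 / 433825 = -0.00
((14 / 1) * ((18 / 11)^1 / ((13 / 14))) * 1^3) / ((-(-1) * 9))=392 / 143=2.74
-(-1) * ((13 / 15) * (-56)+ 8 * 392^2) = 18438952 / 15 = 1229263.47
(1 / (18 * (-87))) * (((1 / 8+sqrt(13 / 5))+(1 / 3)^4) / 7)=-sqrt(65) / 54810 - 89 / 7103376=-0.00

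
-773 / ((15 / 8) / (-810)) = 333936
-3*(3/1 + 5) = -24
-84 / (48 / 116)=-203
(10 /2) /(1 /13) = 65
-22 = -22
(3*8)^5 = 7962624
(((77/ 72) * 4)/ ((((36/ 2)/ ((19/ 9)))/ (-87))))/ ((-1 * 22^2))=3857/ 42768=0.09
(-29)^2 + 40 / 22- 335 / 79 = 728724 / 869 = 838.58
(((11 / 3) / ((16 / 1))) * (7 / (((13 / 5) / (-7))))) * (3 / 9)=-2695 / 1872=-1.44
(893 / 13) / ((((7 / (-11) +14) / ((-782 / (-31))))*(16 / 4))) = 3840793 / 118482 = 32.42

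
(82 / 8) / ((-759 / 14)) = -287 / 1518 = -0.19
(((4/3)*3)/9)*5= 2.22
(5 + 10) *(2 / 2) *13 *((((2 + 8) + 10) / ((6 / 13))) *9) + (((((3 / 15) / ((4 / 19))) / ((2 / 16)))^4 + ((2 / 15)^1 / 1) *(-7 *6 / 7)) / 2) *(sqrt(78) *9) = 208609.25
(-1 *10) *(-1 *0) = 0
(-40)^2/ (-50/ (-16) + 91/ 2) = 12800/ 389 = 32.90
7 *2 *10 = 140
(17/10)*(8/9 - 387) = -11815/18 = -656.39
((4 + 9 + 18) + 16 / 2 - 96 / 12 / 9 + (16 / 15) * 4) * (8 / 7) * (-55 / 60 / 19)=-41954 / 17955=-2.34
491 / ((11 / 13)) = 6383 / 11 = 580.27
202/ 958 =101/ 479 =0.21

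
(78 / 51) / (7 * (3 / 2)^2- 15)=104 / 51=2.04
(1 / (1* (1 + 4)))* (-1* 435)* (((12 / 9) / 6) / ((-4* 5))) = 29 / 30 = 0.97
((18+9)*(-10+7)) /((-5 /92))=7452 /5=1490.40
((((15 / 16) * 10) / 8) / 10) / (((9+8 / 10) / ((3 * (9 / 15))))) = 135 / 6272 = 0.02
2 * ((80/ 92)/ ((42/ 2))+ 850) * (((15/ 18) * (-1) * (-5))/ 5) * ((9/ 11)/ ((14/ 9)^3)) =748263825/ 2429812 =307.95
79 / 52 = 1.52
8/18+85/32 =893/288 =3.10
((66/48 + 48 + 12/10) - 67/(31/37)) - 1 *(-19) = -12887/1240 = -10.39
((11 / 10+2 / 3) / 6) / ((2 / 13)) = 689 / 360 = 1.91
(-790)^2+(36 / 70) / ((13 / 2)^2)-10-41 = 3691249907 / 5915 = 624049.01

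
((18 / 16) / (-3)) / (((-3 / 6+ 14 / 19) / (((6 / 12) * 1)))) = -19 / 24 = -0.79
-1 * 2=-2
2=2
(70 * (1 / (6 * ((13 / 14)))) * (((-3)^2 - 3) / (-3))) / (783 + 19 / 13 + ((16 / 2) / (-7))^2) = -24010 / 750801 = -0.03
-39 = -39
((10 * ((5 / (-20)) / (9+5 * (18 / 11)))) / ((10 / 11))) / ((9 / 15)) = -605 / 2268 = -0.27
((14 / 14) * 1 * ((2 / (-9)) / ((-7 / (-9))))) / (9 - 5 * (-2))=-2 / 133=-0.02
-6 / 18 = -1 / 3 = -0.33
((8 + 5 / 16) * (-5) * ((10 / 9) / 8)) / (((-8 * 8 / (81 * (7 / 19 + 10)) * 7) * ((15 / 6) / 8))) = 34.63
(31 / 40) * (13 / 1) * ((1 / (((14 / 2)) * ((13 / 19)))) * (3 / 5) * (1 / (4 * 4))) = 1767 / 22400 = 0.08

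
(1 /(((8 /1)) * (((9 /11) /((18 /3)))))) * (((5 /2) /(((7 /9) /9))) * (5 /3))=2475 /56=44.20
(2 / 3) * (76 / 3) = 152 / 9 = 16.89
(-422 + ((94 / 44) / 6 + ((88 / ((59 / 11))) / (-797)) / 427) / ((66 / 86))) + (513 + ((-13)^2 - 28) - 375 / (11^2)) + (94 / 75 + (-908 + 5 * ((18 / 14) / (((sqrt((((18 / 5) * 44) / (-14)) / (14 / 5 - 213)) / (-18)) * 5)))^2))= 2870313824271833 / 2186583606900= 1312.69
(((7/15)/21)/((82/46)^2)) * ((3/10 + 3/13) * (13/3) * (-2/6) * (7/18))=-85169/40848300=-0.00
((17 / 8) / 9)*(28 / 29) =119 / 522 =0.23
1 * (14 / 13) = 14 / 13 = 1.08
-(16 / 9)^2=-256 / 81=-3.16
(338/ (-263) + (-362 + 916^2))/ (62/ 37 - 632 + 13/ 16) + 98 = -120975878574/ 98012473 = -1234.29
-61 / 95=-0.64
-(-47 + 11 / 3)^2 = -16900 / 9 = -1877.78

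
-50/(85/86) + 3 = -809/17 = -47.59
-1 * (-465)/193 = 465/193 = 2.41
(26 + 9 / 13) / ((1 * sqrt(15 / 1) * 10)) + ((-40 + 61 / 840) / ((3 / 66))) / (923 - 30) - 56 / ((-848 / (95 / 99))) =-0.23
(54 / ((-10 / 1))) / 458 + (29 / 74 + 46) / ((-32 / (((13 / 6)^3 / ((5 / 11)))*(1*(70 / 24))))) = -665049828721 / 7027845120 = -94.63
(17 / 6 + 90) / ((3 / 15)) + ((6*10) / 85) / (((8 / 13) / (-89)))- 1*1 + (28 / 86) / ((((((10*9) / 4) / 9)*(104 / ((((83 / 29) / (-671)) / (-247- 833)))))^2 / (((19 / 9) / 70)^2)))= 223412377545114168771402277793 / 618736424371480999584000000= 361.08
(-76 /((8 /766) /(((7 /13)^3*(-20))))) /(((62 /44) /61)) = 66992935240 /68107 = 983642.43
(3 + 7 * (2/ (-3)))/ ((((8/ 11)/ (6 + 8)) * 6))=-385/ 72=-5.35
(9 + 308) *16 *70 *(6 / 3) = 710080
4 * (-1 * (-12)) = 48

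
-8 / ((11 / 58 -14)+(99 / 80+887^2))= -18560 / 1825274911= -0.00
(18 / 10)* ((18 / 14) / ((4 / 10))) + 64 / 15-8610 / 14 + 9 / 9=-126829 / 210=-603.95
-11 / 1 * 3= -33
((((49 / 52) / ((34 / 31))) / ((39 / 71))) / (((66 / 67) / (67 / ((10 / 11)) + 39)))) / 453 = 8143570141 / 20615268960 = 0.40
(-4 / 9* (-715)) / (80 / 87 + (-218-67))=-16588 / 14829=-1.12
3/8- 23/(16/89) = -2041/16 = -127.56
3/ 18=1/ 6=0.17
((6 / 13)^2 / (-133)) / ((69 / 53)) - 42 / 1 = -21713418 / 516971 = -42.00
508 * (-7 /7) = -508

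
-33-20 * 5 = -133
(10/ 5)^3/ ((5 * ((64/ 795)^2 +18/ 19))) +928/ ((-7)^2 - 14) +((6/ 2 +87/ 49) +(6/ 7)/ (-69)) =1063530647276/ 32272416995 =32.95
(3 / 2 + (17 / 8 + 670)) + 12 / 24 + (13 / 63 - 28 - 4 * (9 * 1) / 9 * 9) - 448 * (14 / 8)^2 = -383881 / 504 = -761.67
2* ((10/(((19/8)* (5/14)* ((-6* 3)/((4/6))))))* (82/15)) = -36736/7695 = -4.77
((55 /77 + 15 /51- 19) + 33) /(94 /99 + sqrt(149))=-16620516 /172730047 + 17504586 * sqrt(149) /172730047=1.14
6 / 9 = 2 / 3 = 0.67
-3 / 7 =-0.43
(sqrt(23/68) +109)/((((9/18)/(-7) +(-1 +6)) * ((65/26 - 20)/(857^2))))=-320219764/345 - 1468898 * sqrt(391)/5865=-933125.59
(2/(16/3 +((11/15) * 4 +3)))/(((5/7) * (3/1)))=14/169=0.08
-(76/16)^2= -361/16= -22.56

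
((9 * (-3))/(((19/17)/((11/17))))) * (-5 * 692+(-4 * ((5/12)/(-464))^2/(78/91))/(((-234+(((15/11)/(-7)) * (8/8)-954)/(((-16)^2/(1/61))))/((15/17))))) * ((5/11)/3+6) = 7016836004296140155/21090179751096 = 332706.32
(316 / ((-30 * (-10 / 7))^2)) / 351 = 3871 / 7897500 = 0.00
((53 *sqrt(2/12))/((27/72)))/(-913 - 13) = -106 *sqrt(6)/4167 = -0.06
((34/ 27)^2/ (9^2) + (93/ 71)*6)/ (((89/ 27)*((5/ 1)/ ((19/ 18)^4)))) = 2152343712589/ 3626829733320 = 0.59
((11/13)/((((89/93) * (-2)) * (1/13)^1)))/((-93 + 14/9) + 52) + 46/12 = 377153/94785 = 3.98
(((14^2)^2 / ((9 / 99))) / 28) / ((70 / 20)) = 4312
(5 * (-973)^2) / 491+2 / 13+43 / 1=61812836 / 6383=9683.98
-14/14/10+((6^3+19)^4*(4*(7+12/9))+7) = 3049800625207/30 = 101660020840.23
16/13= 1.23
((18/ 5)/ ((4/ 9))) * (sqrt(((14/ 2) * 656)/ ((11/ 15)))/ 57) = 54 * sqrt(47355)/ 1045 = 11.25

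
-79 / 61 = -1.30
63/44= 1.43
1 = 1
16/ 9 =1.78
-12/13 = -0.92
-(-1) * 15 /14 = 15 /14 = 1.07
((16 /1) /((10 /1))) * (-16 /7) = -128 /35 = -3.66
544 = 544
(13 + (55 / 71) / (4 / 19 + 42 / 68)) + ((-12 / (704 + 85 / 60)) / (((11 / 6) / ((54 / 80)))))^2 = 22947804053243307 / 1646726332508125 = 13.94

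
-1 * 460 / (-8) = 115 / 2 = 57.50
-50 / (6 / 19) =-475 / 3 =-158.33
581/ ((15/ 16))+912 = 22976/ 15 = 1531.73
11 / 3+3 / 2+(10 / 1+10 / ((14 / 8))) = 20.88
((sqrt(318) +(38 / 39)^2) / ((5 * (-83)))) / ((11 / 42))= -42 * sqrt(318) / 4565 - 20216 / 2314455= -0.17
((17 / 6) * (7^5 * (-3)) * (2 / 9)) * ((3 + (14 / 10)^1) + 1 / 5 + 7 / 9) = -69143998 / 405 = -170725.92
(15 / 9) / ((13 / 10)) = 1.28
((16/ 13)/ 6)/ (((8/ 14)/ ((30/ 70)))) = 0.15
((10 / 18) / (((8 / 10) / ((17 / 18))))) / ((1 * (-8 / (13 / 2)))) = -5525 / 10368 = -0.53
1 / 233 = 0.00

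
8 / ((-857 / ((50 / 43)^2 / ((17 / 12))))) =-240000 / 26938081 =-0.01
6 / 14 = 3 / 7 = 0.43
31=31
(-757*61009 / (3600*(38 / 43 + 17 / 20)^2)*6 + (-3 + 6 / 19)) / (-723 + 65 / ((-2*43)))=279096419234314 / 7887160148931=35.39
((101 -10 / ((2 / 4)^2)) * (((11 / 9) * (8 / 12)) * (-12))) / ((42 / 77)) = -29524 / 27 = -1093.48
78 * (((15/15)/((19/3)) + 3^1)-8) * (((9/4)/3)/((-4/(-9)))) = -24219/38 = -637.34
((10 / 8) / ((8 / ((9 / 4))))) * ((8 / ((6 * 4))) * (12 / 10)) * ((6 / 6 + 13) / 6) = 21 / 64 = 0.33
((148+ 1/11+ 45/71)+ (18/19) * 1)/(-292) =-555246/1083247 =-0.51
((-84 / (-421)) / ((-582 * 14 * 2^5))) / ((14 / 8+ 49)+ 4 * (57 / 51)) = -17 / 1226743480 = -0.00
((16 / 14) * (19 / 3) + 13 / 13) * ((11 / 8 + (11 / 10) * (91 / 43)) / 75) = 367279 / 903000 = 0.41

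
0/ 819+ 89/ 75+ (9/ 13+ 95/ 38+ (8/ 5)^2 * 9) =53467/ 1950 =27.42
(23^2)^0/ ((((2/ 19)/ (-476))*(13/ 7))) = -31654/ 13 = -2434.92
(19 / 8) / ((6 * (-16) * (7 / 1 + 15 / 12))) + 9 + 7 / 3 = 71789 / 6336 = 11.33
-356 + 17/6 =-2119/6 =-353.17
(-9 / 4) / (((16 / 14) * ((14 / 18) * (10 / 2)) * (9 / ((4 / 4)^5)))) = -9 / 160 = -0.06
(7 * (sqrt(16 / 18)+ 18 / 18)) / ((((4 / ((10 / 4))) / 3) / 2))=35 * sqrt(2) / 2+ 105 / 4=51.00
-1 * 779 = -779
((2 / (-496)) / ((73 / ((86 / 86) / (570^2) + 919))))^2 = 89151868202776201 / 34597801654508160000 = 0.00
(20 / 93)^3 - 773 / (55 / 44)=-618.39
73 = 73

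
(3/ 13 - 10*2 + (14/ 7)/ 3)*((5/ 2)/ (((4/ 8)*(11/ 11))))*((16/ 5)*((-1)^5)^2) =-11920/ 39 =-305.64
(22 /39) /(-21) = -22 /819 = -0.03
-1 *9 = -9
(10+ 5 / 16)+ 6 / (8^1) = 177 / 16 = 11.06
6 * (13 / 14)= 5.57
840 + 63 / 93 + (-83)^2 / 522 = 13817401 / 16182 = 853.87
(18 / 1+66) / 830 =42 / 415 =0.10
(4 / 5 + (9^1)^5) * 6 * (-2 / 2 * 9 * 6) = -95660676 / 5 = -19132135.20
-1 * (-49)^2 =-2401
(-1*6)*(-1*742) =4452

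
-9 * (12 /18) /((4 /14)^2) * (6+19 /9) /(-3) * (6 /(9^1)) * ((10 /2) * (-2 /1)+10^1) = 0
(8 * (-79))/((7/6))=-541.71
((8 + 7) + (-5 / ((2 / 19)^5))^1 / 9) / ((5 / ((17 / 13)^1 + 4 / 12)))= -4950470 / 351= -14103.90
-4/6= -2/3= -0.67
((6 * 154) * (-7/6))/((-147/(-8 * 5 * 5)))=-4400/3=-1466.67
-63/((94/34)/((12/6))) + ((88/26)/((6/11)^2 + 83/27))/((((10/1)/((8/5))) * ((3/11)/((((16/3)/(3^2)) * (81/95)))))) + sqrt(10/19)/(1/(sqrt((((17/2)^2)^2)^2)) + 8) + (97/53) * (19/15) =-109178521663109/2541478558125 + 83521 * sqrt(190)/12695496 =-42.87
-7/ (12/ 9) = -21/ 4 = -5.25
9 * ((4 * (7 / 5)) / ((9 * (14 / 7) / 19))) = 266 / 5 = 53.20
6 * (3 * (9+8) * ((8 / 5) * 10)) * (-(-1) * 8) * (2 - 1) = 39168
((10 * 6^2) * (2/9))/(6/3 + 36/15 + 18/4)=800/89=8.99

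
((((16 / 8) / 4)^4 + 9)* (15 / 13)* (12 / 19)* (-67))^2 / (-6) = -63707326875 / 1952288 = -32632.14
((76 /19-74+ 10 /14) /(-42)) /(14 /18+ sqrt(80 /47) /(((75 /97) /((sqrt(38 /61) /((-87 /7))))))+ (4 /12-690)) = -339858704484375 /141923122919916632+ 20464575* sqrt(544730) /40549463691404752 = -0.00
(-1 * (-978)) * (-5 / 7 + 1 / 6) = -3749 / 7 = -535.57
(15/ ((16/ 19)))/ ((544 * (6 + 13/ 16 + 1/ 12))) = 855/ 180064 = 0.00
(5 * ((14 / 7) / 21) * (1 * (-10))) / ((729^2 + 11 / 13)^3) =-54925 / 1731237316512584447616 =-0.00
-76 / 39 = -1.95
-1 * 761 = -761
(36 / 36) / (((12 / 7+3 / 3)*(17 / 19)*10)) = 7 / 170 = 0.04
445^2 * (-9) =-1782225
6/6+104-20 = 85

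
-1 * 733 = -733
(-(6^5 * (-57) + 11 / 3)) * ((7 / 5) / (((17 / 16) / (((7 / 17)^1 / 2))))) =104247304 / 867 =120239.10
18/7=2.57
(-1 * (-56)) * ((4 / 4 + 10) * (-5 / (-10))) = 308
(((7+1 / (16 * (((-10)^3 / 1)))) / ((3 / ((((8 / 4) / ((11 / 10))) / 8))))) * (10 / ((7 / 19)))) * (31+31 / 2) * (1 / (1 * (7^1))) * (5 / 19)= 25.16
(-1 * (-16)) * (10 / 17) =160 / 17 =9.41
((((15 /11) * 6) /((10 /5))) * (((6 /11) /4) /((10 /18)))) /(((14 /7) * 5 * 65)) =243 /157300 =0.00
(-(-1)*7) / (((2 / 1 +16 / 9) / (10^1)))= 315 / 17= 18.53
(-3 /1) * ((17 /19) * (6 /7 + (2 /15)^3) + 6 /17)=-8561684 /2543625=-3.37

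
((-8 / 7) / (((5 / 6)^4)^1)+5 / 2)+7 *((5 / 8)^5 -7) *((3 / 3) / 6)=-2272322873 / 286720000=-7.93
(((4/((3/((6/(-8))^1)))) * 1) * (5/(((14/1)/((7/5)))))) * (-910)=455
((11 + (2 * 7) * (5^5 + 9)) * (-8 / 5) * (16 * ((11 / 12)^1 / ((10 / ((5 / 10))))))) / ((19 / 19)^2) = -1287352 / 25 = -51494.08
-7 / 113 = -0.06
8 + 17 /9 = 89 /9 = 9.89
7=7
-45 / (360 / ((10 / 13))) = -0.10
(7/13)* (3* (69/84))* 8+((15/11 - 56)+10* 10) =8005/143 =55.98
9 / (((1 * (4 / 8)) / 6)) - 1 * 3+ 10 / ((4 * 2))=425 / 4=106.25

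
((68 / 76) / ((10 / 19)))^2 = 289 / 100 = 2.89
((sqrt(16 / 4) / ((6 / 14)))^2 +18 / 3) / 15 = 50 / 27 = 1.85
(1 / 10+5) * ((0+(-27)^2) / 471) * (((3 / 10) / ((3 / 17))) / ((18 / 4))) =23409 / 7850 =2.98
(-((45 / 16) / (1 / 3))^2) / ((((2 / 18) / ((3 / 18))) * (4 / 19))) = -1038825 / 2048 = -507.24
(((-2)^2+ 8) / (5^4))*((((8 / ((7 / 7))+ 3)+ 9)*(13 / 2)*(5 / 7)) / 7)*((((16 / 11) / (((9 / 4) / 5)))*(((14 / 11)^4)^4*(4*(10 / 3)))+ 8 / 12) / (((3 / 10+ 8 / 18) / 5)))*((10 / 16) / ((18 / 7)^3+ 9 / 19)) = 96432902864295419011568524 / 771409716766422658243803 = 125.01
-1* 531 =-531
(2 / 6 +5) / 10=8 / 15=0.53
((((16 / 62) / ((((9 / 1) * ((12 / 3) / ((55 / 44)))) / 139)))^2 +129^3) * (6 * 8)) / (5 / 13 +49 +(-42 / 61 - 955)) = -2120171641436212 / 18648082953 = -113693.81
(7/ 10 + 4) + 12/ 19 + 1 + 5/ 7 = 9371/ 1330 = 7.05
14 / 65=0.22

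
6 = 6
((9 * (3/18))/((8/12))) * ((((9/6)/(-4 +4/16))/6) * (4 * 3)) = -9/5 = -1.80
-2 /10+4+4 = 7.80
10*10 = 100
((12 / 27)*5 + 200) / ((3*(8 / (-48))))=-3640 / 9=-404.44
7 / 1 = 7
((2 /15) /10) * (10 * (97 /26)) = 97 /195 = 0.50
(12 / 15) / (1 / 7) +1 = 33 / 5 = 6.60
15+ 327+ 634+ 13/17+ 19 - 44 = 16180/17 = 951.76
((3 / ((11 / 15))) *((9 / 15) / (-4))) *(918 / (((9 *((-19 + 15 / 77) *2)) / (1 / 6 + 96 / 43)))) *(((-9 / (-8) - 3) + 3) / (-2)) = -17899623 / 7969792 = -2.25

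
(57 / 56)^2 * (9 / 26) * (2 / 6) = 0.12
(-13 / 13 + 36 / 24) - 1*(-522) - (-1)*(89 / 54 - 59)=12559 / 27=465.15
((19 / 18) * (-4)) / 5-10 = -488 / 45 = -10.84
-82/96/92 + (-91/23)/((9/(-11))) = 63941/13248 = 4.83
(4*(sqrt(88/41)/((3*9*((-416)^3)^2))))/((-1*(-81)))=sqrt(902)/58090168540918185984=0.00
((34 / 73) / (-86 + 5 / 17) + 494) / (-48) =-10.29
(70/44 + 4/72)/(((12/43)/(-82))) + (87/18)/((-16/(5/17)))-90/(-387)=-3360069409/6947424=-483.64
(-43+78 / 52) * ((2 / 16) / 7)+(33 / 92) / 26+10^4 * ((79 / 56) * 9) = 4251755645 / 33488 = 126963.56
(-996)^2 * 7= 6944112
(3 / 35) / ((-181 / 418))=-1254 / 6335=-0.20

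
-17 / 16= -1.06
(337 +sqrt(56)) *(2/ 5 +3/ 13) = 82 *sqrt(14)/ 65 +13817/ 65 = 217.29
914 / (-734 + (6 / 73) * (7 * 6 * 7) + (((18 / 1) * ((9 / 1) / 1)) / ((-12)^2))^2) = -4270208 / 3310439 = -1.29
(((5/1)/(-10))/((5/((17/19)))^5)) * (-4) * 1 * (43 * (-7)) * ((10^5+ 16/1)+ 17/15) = -1282350542755898/116067140625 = -11048.35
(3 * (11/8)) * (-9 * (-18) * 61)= 163053/4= 40763.25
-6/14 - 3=-24/7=-3.43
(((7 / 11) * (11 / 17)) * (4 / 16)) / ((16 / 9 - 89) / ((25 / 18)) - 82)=-35 / 49232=-0.00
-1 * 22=-22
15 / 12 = 5 / 4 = 1.25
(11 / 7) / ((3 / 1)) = 11 / 21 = 0.52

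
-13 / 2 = -6.50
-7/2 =-3.50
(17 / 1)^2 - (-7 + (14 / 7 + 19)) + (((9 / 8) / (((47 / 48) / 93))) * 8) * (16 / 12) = 66493 / 47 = 1414.74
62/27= 2.30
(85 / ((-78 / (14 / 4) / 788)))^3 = -1610458639913375 / 59319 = -27149119842.10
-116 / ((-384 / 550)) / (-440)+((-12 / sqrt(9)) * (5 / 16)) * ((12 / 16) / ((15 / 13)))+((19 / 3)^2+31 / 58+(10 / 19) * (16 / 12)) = 25489891 / 634752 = 40.16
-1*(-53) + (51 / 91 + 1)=4965 / 91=54.56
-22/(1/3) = -66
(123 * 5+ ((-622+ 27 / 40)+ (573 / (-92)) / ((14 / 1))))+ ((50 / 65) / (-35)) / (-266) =-37690011 / 5567380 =-6.77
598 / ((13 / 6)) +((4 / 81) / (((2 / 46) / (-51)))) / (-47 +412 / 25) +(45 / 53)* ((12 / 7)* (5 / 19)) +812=22618105016 / 20745207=1090.28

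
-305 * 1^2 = -305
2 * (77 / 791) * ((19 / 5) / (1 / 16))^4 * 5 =187895775232 / 14125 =13302355.77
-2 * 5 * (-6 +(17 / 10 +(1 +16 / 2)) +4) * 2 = -174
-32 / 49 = -0.65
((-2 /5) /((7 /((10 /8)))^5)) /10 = -125 /17210368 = -0.00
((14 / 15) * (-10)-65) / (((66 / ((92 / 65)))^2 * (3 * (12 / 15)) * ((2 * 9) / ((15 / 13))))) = -117967 / 129196782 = -0.00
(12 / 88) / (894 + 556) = 3 / 31900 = 0.00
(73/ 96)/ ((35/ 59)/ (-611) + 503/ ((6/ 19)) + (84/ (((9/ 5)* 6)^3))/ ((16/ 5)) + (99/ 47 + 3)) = 5755258899/ 12094252422871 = 0.00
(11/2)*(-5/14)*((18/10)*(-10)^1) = 495/14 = 35.36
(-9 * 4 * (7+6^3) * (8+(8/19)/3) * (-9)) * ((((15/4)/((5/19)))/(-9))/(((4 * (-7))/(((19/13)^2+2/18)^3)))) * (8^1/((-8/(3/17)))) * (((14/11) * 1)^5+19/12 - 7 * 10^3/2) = 1744297190403634427443592/7492996330320501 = 232790343.61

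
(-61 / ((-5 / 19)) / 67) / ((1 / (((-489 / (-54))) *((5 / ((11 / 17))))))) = 3211589 / 13266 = 242.09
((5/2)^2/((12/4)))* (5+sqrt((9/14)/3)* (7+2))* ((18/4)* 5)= 3375* sqrt(42)/112+1875/8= 429.67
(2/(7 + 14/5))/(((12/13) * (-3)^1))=-65/882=-0.07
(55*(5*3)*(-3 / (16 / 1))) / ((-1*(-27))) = -275 / 48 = -5.73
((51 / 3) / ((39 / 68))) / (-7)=-1156 / 273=-4.23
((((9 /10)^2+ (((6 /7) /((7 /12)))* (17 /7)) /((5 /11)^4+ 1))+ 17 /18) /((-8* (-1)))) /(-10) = -717545453 /11088504000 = -0.06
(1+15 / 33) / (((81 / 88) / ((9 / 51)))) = 128 / 459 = 0.28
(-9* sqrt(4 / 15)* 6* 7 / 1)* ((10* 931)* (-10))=4692240* sqrt(15)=18172967.38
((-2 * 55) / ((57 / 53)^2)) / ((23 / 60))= -6179800 / 24909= -248.10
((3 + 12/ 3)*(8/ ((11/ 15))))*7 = 5880/ 11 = 534.55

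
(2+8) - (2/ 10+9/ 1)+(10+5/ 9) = 511/ 45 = 11.36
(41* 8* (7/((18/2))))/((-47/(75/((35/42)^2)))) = -27552/47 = -586.21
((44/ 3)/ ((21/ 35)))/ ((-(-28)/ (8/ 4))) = 110/ 63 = 1.75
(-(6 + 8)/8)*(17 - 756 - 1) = 1295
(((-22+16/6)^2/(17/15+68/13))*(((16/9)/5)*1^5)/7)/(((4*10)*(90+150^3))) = 43732/1979059961025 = 0.00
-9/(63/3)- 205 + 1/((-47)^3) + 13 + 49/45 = -6257620171/32704245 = -191.34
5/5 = 1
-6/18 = -1/3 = -0.33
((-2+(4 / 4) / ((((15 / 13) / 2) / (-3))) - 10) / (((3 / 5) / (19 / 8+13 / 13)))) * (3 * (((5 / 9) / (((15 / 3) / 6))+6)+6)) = -7353 / 2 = -3676.50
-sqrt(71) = -8.43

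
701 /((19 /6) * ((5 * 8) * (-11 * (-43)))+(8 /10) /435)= 508225 /43437168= 0.01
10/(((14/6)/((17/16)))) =255/56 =4.55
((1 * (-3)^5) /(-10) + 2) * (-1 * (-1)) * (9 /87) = 789 /290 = 2.72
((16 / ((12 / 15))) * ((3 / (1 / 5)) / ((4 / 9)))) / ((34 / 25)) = 496.32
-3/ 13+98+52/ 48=15421/ 156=98.85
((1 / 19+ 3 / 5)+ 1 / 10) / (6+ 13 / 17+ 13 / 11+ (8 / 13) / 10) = 347633 / 3698844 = 0.09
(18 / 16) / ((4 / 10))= 45 / 16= 2.81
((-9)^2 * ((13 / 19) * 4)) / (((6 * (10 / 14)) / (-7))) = -34398 / 95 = -362.08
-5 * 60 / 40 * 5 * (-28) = 1050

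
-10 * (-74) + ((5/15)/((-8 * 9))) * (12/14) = 186479/252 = 740.00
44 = 44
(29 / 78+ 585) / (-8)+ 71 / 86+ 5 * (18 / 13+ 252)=32052895 / 26832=1194.58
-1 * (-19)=19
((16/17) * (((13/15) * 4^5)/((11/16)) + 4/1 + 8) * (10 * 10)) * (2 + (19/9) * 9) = 481537280/187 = 2575065.67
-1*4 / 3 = -4 / 3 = -1.33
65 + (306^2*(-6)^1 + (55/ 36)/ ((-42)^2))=-35673435449/ 63504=-561751.00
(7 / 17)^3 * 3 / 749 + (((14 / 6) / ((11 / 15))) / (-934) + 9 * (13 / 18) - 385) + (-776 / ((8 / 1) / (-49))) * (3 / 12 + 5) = 265453925513619 / 10801898668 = 24574.75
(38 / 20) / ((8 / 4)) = 19 / 20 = 0.95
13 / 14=0.93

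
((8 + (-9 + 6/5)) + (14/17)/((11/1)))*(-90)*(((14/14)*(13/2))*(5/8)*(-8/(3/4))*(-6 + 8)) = 400920/187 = 2143.96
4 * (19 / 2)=38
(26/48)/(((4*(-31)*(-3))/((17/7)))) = 221/62496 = 0.00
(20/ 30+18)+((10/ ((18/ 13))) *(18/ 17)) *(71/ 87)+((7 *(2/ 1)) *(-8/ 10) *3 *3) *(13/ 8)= -1027111/ 7395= -138.89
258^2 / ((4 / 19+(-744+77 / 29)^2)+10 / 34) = 1004535814 / 8294055467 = 0.12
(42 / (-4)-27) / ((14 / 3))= -225 / 28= -8.04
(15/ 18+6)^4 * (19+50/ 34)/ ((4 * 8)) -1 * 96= 76306877/ 58752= 1298.80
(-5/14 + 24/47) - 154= -101231/658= -153.85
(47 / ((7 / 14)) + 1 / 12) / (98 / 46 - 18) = -25967 / 4380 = -5.93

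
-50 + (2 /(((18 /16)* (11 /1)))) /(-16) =-4951 /99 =-50.01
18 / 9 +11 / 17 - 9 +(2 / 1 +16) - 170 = -2692 / 17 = -158.35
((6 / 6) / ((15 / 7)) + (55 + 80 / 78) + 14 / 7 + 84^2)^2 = 213852603364 / 4225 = 50616000.80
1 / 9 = 0.11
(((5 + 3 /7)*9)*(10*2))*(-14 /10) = -1368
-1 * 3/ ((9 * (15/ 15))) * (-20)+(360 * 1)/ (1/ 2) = 2180/ 3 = 726.67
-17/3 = -5.67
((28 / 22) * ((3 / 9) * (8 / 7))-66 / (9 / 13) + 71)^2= 619369 / 1089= 568.75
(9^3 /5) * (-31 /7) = -22599 /35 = -645.69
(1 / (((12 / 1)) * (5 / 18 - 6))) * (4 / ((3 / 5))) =-10 / 103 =-0.10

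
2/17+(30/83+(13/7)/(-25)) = 0.40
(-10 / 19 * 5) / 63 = -50 / 1197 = -0.04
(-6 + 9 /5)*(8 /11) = -3.05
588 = 588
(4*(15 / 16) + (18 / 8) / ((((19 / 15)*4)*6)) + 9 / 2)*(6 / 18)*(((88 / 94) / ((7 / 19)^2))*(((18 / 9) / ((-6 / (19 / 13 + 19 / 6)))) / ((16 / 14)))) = -18183209 / 703872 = -25.83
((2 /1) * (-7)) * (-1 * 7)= 98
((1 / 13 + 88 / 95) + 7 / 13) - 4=-2.46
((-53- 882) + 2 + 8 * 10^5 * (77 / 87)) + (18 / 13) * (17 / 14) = 5598226750 / 7917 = 707114.66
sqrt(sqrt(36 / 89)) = sqrt(6) * 89^(3 / 4) / 89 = 0.80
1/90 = 0.01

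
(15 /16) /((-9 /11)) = -1.15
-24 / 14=-12 / 7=-1.71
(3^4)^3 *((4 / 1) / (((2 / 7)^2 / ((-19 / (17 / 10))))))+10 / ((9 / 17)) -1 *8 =-44529439724 / 153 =-291042089.70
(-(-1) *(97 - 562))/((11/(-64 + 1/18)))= 2703.11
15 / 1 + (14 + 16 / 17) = 509 / 17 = 29.94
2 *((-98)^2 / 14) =1372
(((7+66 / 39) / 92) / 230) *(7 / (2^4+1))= 791 / 4676360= 0.00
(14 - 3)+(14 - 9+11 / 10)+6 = 231 / 10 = 23.10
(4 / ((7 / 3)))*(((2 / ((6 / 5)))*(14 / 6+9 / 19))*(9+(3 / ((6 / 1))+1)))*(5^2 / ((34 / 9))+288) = 8013600 / 323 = 24809.91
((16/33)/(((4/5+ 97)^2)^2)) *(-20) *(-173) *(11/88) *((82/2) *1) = 177325000/1886902137153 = 0.00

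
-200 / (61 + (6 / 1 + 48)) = -40 / 23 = -1.74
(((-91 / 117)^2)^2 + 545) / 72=1789073 / 236196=7.57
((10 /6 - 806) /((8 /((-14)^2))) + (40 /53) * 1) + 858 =-5993477 /318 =-18847.41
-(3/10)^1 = -3/10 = -0.30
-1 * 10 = -10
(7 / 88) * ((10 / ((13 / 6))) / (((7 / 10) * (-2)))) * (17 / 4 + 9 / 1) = -3975 / 1144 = -3.47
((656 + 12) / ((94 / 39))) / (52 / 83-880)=-540579 / 1715218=-0.32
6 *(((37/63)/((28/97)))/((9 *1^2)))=3589/2646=1.36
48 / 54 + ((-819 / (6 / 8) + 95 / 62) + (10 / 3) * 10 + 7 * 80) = -276905 / 558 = -496.25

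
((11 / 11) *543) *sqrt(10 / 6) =181 *sqrt(15) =701.01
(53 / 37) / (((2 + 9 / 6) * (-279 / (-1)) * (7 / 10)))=1060 / 505827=0.00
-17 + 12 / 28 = -116 / 7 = -16.57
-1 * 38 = -38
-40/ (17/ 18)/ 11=-720/ 187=-3.85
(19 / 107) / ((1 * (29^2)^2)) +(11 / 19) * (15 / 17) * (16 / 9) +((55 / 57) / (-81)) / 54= 291227130973109 / 320758611647202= 0.91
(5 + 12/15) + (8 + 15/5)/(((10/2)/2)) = 51/5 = 10.20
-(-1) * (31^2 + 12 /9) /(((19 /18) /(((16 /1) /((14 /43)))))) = 5958768 /133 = 44802.77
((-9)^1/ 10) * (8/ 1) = -36/ 5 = -7.20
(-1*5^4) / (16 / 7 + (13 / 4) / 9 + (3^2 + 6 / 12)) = -157500 / 3061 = -51.45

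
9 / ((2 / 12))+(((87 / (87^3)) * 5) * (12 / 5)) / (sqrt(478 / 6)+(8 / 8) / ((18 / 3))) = 16 * sqrt(717) / 2411147+130201930 / 2411147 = 54.00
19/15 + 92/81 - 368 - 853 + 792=-172772/405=-426.60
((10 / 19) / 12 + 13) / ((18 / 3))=1487 / 684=2.17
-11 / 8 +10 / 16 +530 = 2117 / 4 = 529.25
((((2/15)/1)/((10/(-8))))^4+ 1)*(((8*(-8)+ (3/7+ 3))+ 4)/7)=-8.08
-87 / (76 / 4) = -87 / 19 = -4.58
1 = 1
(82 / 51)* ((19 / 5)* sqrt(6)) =1558* sqrt(6) / 255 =14.97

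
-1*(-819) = 819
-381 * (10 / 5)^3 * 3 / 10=-4572 / 5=-914.40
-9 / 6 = -3 / 2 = -1.50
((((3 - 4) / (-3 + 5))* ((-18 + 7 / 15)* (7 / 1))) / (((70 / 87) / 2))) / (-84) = -7627 / 4200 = -1.82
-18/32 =-9/16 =-0.56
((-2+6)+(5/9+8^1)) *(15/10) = 113/6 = 18.83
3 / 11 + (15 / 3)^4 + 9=6977 / 11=634.27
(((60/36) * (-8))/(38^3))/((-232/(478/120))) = 239/57286368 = 0.00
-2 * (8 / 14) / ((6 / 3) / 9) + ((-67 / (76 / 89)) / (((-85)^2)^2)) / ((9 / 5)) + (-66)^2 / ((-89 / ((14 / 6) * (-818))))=415579284167915051 / 4448871346500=93412.30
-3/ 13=-0.23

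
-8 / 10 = -4 / 5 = -0.80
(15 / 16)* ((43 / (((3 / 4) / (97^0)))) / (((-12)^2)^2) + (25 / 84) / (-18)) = -7495 / 580608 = -0.01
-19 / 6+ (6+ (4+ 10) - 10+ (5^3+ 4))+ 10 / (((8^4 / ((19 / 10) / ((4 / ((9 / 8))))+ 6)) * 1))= 53418113 / 393216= 135.85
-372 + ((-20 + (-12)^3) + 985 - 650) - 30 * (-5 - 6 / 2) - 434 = -1979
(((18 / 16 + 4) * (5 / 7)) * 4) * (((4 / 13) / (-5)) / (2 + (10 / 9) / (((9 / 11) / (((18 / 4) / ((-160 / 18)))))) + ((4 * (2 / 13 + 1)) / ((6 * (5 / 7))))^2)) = -17056 / 46795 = -0.36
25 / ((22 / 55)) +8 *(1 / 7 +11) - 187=-495 / 14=-35.36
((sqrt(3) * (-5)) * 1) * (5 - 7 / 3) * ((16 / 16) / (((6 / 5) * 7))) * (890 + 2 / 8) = -29675 * sqrt(3) / 21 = -2447.55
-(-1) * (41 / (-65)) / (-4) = 0.16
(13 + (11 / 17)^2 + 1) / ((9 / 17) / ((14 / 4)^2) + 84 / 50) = 1701525 / 203354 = 8.37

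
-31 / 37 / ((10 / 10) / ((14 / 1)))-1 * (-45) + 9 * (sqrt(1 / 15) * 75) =1231 / 37 + 45 * sqrt(15) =207.55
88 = 88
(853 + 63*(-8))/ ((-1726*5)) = -349/ 8630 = -0.04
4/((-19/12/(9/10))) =-216/95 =-2.27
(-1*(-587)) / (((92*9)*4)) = 587 / 3312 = 0.18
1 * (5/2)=5/2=2.50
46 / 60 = 23 / 30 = 0.77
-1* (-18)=18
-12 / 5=-2.40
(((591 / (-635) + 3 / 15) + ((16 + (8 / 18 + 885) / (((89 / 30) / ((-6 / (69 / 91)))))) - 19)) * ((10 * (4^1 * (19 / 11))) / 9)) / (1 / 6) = -2804193684016 / 25736931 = -108956.02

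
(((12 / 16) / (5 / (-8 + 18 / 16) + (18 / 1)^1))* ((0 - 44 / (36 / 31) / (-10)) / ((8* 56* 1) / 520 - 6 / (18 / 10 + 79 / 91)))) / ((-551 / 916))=6778203289 / 34379986620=0.20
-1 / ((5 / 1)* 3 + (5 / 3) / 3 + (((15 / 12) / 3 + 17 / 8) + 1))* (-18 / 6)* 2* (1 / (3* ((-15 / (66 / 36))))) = -8 / 625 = -0.01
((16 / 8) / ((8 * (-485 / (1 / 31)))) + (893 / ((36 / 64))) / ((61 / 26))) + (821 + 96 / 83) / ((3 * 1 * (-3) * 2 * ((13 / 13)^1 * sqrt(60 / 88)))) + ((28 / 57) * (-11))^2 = 650.55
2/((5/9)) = 18/5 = 3.60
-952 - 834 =-1786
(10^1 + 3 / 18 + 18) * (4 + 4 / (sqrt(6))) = 169 * sqrt(6) / 9 + 338 / 3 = 158.66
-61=-61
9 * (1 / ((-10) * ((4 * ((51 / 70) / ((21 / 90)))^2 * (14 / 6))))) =-343 / 34680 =-0.01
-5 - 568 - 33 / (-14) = -7989 / 14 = -570.64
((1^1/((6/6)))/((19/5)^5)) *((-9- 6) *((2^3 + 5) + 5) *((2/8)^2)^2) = -421875/316940672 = -0.00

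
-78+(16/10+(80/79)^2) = -2352062/31205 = -75.37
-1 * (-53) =53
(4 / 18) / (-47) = -2 / 423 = -0.00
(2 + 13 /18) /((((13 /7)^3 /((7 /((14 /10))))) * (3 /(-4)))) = -168070 /59319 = -2.83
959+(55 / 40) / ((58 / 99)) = 446065 / 464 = 961.35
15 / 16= 0.94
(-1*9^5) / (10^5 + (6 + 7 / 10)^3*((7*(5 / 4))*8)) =-0.49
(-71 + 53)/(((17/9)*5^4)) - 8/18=-43958/95625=-0.46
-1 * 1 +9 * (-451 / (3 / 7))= -9472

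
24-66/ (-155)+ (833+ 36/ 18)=133211/ 155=859.43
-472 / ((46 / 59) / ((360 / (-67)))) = 5012640 / 1541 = 3252.85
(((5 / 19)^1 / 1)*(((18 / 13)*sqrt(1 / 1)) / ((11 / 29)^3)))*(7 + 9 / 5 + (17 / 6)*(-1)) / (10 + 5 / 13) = 4365631 / 1138005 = 3.84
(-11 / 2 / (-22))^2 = 1 / 16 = 0.06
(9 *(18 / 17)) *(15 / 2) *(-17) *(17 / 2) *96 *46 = -45606240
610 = 610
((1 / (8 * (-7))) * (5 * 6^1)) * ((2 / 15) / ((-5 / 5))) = 1 / 14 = 0.07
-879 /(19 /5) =-4395 /19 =-231.32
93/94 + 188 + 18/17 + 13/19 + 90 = 8523597/30362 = 280.73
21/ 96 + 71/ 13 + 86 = 38139/ 416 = 91.68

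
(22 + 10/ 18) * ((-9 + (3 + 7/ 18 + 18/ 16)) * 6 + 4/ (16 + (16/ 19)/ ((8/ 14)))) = -5395943/ 8964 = -601.96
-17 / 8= -2.12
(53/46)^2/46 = 2809/97336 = 0.03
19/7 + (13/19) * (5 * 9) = 4456/133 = 33.50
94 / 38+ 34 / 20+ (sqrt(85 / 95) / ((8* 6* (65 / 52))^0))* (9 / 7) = 9* sqrt(323) / 133+ 793 / 190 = 5.39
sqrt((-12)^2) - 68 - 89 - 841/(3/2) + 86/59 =-124645/177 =-704.21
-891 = -891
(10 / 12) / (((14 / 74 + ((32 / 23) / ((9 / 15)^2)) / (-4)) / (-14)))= 89355 / 5951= 15.02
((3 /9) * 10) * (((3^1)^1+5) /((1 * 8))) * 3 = 10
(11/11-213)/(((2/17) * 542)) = -901/271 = -3.32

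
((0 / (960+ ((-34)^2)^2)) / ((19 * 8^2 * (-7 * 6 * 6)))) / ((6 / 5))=0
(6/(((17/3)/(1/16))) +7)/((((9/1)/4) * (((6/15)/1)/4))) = 4805/153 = 31.41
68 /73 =0.93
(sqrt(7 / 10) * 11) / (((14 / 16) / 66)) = 2904 * sqrt(70) / 35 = 694.19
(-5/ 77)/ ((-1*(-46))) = -0.00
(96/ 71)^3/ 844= 221184/ 75519221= 0.00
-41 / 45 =-0.91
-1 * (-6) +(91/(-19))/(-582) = 66439/11058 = 6.01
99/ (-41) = -99/ 41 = -2.41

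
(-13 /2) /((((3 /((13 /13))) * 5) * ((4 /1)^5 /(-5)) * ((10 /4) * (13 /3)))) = 1 /5120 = 0.00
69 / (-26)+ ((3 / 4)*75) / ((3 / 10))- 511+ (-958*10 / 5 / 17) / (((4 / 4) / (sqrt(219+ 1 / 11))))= -1916*sqrt(26510) / 187- 4240 / 13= -1994.39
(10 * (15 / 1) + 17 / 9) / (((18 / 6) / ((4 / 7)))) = 5468 / 189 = 28.93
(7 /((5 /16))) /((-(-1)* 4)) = 28 /5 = 5.60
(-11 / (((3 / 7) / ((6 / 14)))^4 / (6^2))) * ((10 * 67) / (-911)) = 265320 / 911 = 291.24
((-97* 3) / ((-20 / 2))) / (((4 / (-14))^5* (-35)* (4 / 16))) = 698691 / 400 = 1746.73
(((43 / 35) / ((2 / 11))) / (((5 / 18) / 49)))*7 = 208593 / 25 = 8343.72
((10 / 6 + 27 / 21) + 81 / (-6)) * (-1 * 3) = 443 / 14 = 31.64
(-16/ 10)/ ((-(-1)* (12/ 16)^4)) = -2048/ 405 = -5.06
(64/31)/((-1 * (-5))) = 64/155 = 0.41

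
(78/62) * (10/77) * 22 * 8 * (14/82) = 6240/1271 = 4.91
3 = 3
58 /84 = 29 /42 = 0.69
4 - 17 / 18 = 55 / 18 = 3.06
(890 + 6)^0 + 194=195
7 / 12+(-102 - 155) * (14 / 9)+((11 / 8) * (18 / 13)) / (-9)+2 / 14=-653993 / 1638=-399.26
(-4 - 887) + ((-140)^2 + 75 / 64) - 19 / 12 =3592049 / 192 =18708.59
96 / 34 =48 / 17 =2.82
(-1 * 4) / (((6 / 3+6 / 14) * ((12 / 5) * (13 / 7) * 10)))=-49 / 1326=-0.04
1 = 1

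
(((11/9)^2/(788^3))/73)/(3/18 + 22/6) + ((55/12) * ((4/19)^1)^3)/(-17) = -3253303142199517/1293221277051264864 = -0.00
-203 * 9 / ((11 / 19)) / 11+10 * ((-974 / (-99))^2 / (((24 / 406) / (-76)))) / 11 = -36683221169 / 323433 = -113418.30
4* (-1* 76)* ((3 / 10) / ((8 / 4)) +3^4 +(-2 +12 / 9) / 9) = -3327356 / 135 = -24647.08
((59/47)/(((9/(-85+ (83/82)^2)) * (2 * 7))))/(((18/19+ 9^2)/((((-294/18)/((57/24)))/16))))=2879023/656074128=0.00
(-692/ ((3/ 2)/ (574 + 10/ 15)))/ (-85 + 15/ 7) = 4175528/ 1305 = 3199.64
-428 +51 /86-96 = -523.41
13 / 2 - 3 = 7 / 2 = 3.50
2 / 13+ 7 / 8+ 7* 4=3019 / 104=29.03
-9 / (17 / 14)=-126 / 17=-7.41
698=698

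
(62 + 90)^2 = 23104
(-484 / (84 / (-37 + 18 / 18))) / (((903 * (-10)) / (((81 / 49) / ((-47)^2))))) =-19602 / 1140318935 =-0.00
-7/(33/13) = -91/33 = -2.76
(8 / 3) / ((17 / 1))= 8 / 51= 0.16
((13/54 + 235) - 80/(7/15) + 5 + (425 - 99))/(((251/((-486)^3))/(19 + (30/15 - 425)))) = 128167745012784/1757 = 72946923740.91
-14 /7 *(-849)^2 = -1441602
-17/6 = -2.83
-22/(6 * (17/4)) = -44/51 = -0.86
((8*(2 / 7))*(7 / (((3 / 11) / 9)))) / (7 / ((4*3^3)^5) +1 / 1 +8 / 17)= 131886888173568 / 367332019319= 359.04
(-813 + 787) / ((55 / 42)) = -19.85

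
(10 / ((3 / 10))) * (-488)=-48800 / 3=-16266.67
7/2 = 3.50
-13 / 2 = -6.50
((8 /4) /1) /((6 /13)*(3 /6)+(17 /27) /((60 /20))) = 1053 /232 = 4.54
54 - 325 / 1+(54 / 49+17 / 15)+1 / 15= -65831 / 245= -268.70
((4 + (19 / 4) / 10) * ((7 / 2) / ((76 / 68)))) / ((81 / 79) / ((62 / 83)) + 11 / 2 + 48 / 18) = 156498447 / 106529200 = 1.47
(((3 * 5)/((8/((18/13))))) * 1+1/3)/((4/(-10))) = -2285/312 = -7.32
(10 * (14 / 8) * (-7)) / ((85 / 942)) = -23079 / 17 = -1357.59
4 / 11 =0.36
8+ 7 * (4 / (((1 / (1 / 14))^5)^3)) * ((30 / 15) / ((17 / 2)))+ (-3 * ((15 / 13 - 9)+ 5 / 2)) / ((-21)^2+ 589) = 1267174713612959996967 / 158089132106360698880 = 8.02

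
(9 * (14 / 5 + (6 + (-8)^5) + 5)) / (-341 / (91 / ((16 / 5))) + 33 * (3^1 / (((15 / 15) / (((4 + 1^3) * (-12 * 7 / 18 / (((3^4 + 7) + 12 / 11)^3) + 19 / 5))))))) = -51526784967840 / 326688708841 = -157.72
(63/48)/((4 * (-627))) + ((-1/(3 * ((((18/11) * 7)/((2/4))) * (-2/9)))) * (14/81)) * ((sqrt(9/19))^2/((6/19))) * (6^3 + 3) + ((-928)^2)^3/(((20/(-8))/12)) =-5535911304144737204278457/1805760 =-3065696052711732015.48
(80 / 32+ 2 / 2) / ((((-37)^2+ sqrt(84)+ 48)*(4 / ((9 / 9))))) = 9919 / 16062440 - 7*sqrt(21) / 8031220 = 0.00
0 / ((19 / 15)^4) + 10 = 10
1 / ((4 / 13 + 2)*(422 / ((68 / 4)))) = 221 / 12660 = 0.02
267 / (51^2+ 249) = 89 / 950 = 0.09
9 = 9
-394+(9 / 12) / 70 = -393.99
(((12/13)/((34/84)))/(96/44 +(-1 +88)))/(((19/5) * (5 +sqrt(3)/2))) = 61600/44396027- 6160 * sqrt(3)/44396027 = 0.00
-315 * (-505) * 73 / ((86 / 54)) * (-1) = -313536825 / 43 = -7291554.07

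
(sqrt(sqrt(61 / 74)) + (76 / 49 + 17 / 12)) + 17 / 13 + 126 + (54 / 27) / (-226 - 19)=61^(1 / 4) * 74^(3 / 4) / 74 + 711259 / 5460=131.22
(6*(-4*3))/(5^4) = -72/625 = -0.12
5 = 5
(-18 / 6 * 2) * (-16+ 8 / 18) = 93.33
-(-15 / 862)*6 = 0.10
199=199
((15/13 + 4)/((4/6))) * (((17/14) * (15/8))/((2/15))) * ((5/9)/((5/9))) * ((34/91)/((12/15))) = 65350125/1059968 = 61.65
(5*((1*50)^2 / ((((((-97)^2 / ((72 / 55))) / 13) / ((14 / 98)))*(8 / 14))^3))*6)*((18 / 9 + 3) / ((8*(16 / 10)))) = 3003024375 / 1108685738560499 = 0.00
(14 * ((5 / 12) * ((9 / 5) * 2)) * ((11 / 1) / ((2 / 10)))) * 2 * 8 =18480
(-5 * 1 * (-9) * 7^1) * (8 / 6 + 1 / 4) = 1995 / 4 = 498.75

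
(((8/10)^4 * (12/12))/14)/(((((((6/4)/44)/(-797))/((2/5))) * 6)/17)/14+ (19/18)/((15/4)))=8241260544/79287988625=0.10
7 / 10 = 0.70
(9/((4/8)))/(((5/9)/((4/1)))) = 648/5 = 129.60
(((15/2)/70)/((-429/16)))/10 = -0.00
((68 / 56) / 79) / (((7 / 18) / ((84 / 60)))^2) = 2754 / 13825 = 0.20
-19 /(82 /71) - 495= -41939 /82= -511.45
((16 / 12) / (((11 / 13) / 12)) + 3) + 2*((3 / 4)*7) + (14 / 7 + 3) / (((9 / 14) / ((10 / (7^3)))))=32.64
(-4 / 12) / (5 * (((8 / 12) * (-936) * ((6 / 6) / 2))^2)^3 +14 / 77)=-11 / 152198898139791366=-0.00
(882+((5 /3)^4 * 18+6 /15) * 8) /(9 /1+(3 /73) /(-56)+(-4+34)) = 367241392 /7174305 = 51.19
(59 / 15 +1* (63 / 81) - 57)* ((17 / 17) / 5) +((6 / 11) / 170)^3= -76933723052 / 7356603375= -10.46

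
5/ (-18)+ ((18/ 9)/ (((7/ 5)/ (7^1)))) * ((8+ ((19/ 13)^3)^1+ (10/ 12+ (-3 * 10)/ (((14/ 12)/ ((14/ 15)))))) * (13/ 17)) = -4777555/ 51714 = -92.38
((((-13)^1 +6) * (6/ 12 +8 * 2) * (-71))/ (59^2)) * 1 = 16401/ 6962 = 2.36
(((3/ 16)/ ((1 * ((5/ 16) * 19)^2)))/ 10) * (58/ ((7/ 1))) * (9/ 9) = 1392/ 315875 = 0.00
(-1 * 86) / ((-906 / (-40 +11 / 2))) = -989 / 302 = -3.27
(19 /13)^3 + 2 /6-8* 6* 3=-140.54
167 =167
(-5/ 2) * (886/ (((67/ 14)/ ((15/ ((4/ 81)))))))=-18838575/ 134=-140586.38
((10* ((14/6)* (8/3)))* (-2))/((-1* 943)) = 0.13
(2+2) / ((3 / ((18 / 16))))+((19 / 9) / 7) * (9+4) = 683 / 126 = 5.42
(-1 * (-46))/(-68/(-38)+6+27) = 874/661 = 1.32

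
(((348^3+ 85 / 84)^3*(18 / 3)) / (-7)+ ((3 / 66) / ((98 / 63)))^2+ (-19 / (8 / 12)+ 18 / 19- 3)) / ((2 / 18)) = -101997624262983017024425108930969 / 176636768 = -577442768104673524282470.50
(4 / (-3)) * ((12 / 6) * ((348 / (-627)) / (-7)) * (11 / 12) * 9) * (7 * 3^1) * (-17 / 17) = 696 / 19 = 36.63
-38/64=-19/32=-0.59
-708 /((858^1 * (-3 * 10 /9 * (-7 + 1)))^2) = -59 /24538800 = -0.00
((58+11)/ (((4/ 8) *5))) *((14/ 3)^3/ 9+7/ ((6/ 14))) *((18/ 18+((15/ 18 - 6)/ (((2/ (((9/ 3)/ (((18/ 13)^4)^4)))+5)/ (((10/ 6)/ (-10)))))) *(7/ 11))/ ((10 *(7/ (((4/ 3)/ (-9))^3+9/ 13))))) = 26073243376080200364965714420131/ 3458949867018979450716240993780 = 7.54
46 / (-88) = -23 / 44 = -0.52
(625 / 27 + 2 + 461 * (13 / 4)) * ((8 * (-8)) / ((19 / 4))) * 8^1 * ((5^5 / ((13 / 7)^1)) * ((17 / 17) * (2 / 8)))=-460675600000 / 6669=-69077162.99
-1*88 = -88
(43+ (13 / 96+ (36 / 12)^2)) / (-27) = -5005 / 2592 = -1.93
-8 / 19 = -0.42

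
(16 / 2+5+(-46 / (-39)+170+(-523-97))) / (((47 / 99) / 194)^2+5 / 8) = -4179793867128 / 5994202019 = -697.31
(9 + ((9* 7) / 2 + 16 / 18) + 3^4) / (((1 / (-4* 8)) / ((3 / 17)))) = -35248 / 51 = -691.14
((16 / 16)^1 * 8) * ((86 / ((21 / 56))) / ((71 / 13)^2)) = 930176 / 15123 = 61.51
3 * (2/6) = 1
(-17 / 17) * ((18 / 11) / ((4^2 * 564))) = -3 / 16544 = -0.00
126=126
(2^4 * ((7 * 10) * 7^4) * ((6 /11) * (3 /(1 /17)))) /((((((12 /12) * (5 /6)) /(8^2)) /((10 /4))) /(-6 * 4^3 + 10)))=-5371700060160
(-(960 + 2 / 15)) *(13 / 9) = -187226 / 135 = -1386.86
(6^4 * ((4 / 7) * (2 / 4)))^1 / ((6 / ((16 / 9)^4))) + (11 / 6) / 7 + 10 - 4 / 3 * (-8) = 637.38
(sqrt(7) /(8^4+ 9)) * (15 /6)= sqrt(7) /1642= 0.00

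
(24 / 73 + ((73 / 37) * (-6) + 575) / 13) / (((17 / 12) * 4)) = 4597935 / 596921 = 7.70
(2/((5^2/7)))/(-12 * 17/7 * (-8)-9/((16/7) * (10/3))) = 3136/1298985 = 0.00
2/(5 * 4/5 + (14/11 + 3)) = 22/91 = 0.24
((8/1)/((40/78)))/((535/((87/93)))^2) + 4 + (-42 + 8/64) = -416718746091/11002489000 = -37.87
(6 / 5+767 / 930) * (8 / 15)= 7532 / 6975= 1.08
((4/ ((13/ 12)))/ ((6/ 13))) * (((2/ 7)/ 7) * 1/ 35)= 16/ 1715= 0.01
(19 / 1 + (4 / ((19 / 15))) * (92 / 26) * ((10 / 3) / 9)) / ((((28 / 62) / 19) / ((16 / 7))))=12756376 / 5733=2225.08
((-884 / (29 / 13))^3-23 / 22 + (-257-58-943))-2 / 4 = -16695073191963 / 268279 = -62230264.73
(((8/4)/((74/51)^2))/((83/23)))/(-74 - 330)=-59823/91810616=-0.00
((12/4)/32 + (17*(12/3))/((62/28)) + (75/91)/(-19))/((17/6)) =10.86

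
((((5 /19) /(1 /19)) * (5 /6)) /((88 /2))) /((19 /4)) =25 /1254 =0.02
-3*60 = -180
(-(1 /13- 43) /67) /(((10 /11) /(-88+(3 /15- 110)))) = -3035241 /21775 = -139.39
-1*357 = -357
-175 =-175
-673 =-673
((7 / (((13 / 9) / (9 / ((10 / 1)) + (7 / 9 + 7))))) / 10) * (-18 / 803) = -4473 / 47450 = -0.09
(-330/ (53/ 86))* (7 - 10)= 85140/ 53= 1606.42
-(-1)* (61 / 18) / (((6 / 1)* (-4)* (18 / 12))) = -61 / 648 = -0.09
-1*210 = -210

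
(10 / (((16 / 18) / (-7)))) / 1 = -315 / 4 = -78.75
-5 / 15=-1 / 3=-0.33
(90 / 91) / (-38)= -45 / 1729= -0.03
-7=-7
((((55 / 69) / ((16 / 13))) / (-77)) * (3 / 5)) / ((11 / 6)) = -39 / 14168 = -0.00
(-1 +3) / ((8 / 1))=1 / 4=0.25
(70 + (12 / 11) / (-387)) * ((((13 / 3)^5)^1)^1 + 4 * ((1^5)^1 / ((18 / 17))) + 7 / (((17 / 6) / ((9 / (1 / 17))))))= 46093720190 / 344817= 133675.89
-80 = -80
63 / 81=0.78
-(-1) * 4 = 4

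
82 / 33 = 2.48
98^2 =9604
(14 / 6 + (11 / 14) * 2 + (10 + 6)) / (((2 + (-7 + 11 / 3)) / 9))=-134.36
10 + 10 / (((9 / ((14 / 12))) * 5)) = 277 / 27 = 10.26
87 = 87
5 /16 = 0.31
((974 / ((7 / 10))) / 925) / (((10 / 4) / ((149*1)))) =580504 / 6475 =89.65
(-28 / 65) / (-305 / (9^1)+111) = -126 / 22555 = -0.01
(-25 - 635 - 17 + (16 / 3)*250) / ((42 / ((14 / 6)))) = 1969 / 54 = 36.46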